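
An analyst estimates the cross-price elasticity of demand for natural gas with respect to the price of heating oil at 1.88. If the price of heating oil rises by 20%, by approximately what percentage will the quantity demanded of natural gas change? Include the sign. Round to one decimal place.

%ΔQ ≈ ε × %ΔP of heating oil = 1.88 × (20%) = 37.6%.

37.6%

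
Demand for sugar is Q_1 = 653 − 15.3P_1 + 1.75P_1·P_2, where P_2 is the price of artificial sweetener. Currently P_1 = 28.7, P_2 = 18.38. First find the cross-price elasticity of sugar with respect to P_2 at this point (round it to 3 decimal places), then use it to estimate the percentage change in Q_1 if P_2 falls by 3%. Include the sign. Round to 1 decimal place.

At P_1 = 28.7, P_2 = 18.38: Q_1 = 1137.025.
∂Q_1/∂P_2 = 1.75P_1 = 50.2250.
ε = (∂Q_1/∂P_2)(P_2/Q_1) = 50.2250 × 18.38/1137.025 ≈ 0.812.
%ΔQ_1 ≈ ε × %ΔP_2 = 0.812 × (-3%) = -2.4%.

-2.4%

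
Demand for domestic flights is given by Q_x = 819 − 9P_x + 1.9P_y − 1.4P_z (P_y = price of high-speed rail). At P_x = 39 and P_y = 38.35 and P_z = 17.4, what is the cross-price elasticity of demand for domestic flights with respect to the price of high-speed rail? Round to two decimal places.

At P_x = 39 and P_y = 38.35 and P_z = 17.4: Q_x = 516.505.
∂Q_x/∂P_y = 1.9.
ε = (∂Q_x/∂P_y)(P_y/Q_x) = 1.9 × (38.35/516.505) ≈ 0.14.

0.14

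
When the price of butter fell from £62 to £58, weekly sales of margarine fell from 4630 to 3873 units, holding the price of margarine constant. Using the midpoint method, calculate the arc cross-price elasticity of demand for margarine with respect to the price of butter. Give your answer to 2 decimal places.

2.67

ΔQ_A = 3873 − 4630 = -757; ΔP_B = 58 − 62 = -4.
Midpoints: Q̄_A = 4251.5, P̄_B = 60.00.
ε = (ΔQ_A/Q̄_A)/(ΔP_B/P̄_B) = (-757/4251.5)/(-4/60.00) ≈ 2.67.
ε > 0: margarine and butter are substitutes.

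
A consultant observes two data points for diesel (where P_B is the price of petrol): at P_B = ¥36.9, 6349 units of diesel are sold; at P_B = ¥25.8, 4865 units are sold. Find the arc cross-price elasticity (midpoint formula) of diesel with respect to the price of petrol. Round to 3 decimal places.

0.748

ΔQ_A = 4865 − 6349 = -1484; ΔP_B = 25.8 − 36.9 = -11.1.
Midpoints: Q̄_A = 5607.0, P̄_B = 31.35.
ε = (ΔQ_A/Q̄_A)/(ΔP_B/P̄_B) = (-1484/5607.0)/(-11.1/31.35) ≈ 0.748.
ε > 0: diesel and petrol are substitutes.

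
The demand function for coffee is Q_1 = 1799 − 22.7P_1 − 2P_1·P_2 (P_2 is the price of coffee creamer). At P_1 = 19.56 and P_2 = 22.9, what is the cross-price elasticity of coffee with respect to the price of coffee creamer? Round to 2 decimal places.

-1.95

At P_1 = 19.56 and P_2 = 22.9: Q_1 = 459.14.
∂Q_1/∂P_2 = -2P_1 = -2(19.56) = -39.1200.
ε = (∂Q_1/∂P_2)(P_2/Q_1) = -39.1200 × (22.9/459.14) ≈ -1.95.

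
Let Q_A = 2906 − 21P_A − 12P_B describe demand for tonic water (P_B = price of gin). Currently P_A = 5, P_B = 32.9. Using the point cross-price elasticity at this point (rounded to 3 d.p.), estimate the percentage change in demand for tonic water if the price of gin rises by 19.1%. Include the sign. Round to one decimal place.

At P_A = 5, P_B = 32.9: Q_A = 2406.2.
∂Q_A/∂P_B = -12.
ε = (∂Q_A/∂P_B)(P_B/Q_A) = -12.0000 × 32.9/2406.2 ≈ -0.164.
%ΔQ_A ≈ ε × %ΔP_B = -0.164 × (19.1%) = -3.1%.

-3.1%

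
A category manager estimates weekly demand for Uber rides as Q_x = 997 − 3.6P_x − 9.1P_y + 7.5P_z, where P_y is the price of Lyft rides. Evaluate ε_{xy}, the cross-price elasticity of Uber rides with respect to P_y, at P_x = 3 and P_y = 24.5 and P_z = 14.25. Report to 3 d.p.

At P_x = 3 and P_y = 24.5 and P_z = 14.25: Q_x = 870.125.
∂Q_x/∂P_y = -9.1.
ε = (∂Q_x/∂P_y)(P_y/Q_x) = -9.1 × (24.5/870.125) ≈ -0.256.
Since ε < 0, Uber rides and Lyft rides are complements.

-0.256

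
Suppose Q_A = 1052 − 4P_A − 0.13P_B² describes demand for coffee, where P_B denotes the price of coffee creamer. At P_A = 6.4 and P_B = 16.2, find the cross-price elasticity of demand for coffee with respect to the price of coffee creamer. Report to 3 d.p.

At P_A = 6.4 and P_B = 16.2: Q_A = 992.283.
∂Q_A/∂P_B = -0.26P_B = -0.26(16.2) = -4.2120.
ε = (∂Q_A/∂P_B)(P_B/Q_A) = -4.2120 × (16.2/992.283) ≈ -0.069.

-0.069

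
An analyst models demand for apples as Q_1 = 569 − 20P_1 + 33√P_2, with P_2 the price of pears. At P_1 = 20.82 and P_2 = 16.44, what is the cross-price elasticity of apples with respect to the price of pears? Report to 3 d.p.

0.234

At P_1 = 20.82 and P_2 = 16.44: Q_1 = 286.403.
∂Q_1/∂P_2 = 33/(2√P_2) = 33/(2√16.44) = 4.0694.
ε = (∂Q_1/∂P_2)(P_2/Q_1) = 4.0694 × (16.44/286.403) ≈ 0.234.
ε > 0: substitutes.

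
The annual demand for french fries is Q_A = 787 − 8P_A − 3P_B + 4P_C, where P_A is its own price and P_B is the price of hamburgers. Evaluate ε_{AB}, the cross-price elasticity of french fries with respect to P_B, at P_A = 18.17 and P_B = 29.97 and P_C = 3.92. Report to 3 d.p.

At P_A = 18.17 and P_B = 29.97 and P_C = 3.92: Q_A = 567.41.
∂Q_A/∂P_B = -3.
ε = (∂Q_A/∂P_B)(P_B/Q_A) = -3 × (29.97/567.41) ≈ -0.158.
Since ε < 0, french fries and hamburgers are complements.

-0.158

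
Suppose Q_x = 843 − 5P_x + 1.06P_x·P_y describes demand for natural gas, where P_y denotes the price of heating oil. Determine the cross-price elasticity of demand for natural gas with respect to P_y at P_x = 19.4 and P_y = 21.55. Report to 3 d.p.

0.373

At P_x = 19.4 and P_y = 21.55: Q_x = 1189.154.
∂Q_x/∂P_y = 1.06P_x = 1.06(19.4) = 20.5640.
ε = (∂Q_x/∂P_y)(P_y/Q_x) = 20.5640 × (21.55/1189.154) ≈ 0.373.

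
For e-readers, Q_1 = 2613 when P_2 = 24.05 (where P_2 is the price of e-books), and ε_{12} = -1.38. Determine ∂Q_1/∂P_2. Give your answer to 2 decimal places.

ε = (∂Q_1/∂P_2)·(P_2/Q_1) ⇒ ∂Q_1/∂P_2 = ε·Q_1/P_2 = -1.38 × 2613/24.05 ≈ -149.94.

-149.94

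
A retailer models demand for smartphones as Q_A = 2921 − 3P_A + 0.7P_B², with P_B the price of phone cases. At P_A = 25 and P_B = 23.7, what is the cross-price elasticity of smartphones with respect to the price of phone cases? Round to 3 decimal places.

0.243

At P_A = 25 and P_B = 23.7: Q_A = 3239.183.
∂Q_A/∂P_B = 1.4P_B = 1.4(23.7) = 33.1800.
ε = (∂Q_A/∂P_B)(P_B/Q_A) = 33.1800 × (23.7/3239.183) ≈ 0.243.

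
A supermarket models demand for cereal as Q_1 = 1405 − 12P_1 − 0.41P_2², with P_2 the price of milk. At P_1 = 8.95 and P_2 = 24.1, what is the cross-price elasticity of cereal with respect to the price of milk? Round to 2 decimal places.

-0.45

At P_1 = 8.95 and P_2 = 24.1: Q_1 = 1059.468.
∂Q_1/∂P_2 = -0.82P_2 = -0.82(24.1) = -19.7620.
ε = (∂Q_1/∂P_2)(P_2/Q_1) = -19.7620 × (24.1/1059.468) ≈ -0.45.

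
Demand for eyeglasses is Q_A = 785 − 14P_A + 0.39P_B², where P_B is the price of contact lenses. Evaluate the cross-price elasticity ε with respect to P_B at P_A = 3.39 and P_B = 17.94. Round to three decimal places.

At P_A = 3.39 and P_B = 17.94: Q_A = 863.059.
∂Q_A/∂P_B = 0.78P_B = 0.78(17.94) = 13.9932.
ε = (∂Q_A/∂P_B)(P_B/Q_A) = 13.9932 × (17.94/863.059) ≈ 0.291.

0.291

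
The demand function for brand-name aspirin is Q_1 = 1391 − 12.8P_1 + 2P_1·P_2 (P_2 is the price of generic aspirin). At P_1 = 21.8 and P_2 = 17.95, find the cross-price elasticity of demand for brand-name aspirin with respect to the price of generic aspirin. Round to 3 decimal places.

At P_1 = 21.8 and P_2 = 17.95: Q_1 = 1894.58.
∂Q_1/∂P_2 = 2P_1 = 2(21.8) = 43.6000.
ε = (∂Q_1/∂P_2)(P_2/Q_1) = 43.6000 × (17.95/1894.58) ≈ 0.413.

0.413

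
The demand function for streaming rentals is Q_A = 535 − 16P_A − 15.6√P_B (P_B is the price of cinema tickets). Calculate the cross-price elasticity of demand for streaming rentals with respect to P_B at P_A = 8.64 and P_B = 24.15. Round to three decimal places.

-0.120

At P_A = 8.64 and P_B = 24.15: Q_A = 320.097.
∂Q_A/∂P_B = -15.6/(2√P_B) = -15.6/(2√24.15) = -1.5872.
ε = (∂Q_A/∂P_B)(P_B/Q_A) = -1.5872 × (24.15/320.097) ≈ -0.120.
ε < 0: complements.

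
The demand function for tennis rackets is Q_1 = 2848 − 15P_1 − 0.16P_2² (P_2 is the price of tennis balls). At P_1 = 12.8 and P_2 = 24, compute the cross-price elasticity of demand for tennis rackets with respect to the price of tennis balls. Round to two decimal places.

At P_1 = 12.8 and P_2 = 24: Q_1 = 2563.84.
∂Q_1/∂P_2 = -0.32P_2 = -0.32(24) = -7.6800.
ε = (∂Q_1/∂P_2)(P_2/Q_1) = -7.6800 × (24/2563.84) ≈ -0.07.

-0.07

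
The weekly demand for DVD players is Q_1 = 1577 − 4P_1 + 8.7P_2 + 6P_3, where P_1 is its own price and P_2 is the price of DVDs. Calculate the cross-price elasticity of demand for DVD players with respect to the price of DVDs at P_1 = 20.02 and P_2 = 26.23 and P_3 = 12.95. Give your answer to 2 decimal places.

At P_1 = 20.02 and P_2 = 26.23 and P_3 = 12.95: Q_1 = 1802.821.
∂Q_1/∂P_2 = 8.7.
ε = (∂Q_1/∂P_2)(P_2/Q_1) = 8.7 × (26.23/1802.821) ≈ 0.13.

0.13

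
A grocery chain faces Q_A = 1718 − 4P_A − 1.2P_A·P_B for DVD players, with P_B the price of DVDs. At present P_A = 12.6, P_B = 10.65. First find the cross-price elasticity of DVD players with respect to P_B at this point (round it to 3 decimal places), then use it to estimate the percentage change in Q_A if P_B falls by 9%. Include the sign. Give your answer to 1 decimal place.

1.0%

At P_A = 12.6, P_B = 10.65: Q_A = 1506.572.
∂Q_A/∂P_B = -1.2P_A = -15.1200.
ε = (∂Q_A/∂P_B)(P_B/Q_A) = -15.1200 × 10.65/1506.572 ≈ -0.107.
%ΔQ_A ≈ ε × %ΔP_B = -0.107 × (-9%) = 1.0%.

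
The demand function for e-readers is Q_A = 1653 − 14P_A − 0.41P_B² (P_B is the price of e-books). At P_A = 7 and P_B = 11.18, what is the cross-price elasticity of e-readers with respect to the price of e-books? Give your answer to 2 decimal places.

-0.07

At P_A = 7 and P_B = 11.18: Q_A = 1503.753.
∂Q_A/∂P_B = -0.82P_B = -0.82(11.18) = -9.1676.
ε = (∂Q_A/∂P_B)(P_B/Q_A) = -9.1676 × (11.18/1503.753) ≈ -0.07.
ε < 0: complements.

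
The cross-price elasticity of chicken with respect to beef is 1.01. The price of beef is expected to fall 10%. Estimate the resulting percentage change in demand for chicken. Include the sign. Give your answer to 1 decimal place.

%ΔQ ≈ ε × %ΔP of beef = 1.01 × (-10%) = -10.1%.

-10.1%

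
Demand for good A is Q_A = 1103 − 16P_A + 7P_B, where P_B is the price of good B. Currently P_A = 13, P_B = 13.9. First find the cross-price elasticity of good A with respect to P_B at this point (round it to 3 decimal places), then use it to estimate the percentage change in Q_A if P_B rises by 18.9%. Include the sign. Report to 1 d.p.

1.9%

At P_A = 13, P_B = 13.9: Q_A = 992.3.
∂Q_A/∂P_B = 7.
ε = (∂Q_A/∂P_B)(P_B/Q_A) = 7.0000 × 13.9/992.3 ≈ 0.098.
%ΔQ_A ≈ ε × %ΔP_B = 0.098 × (18.9%) = 1.9%.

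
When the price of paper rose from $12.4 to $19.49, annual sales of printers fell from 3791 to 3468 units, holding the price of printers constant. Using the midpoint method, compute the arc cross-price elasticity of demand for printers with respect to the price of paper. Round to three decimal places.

ΔQ_A = 3468 − 3791 = -323; ΔP_B = 19.49 − 12.4 = 7.09.
Midpoints: Q̄_A = 3629.5, P̄_B = 15.95.
ε = (ΔQ_A/Q̄_A)/(ΔP_B/P̄_B) = (-323/3629.5)/(7.09/15.95) ≈ -0.200.

-0.200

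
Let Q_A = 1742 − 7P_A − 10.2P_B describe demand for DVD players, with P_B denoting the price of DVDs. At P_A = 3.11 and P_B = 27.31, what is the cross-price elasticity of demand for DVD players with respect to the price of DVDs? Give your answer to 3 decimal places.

-0.193

At P_A = 3.11 and P_B = 27.31: Q_A = 1441.668.
∂Q_A/∂P_B = -10.2.
ε = (∂Q_A/∂P_B)(P_B/Q_A) = -10.2 × (27.31/1441.668) ≈ -0.193.
Since ε < 0, DVD players and DVDs are complements.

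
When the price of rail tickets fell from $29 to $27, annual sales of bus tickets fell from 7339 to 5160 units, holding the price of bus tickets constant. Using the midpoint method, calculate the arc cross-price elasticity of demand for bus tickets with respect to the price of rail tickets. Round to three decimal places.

4.881

ΔQ_A = 5160 − 7339 = -2179; ΔP_B = 27 − 29 = -2.
Midpoints: Q̄_A = 6249.5, P̄_B = 28.00.
ε = (ΔQ_A/Q̄_A)/(ΔP_B/P̄_B) = (-2179/6249.5)/(-2/28.00) ≈ 4.881.
ε > 0: bus tickets and rail tickets are substitutes.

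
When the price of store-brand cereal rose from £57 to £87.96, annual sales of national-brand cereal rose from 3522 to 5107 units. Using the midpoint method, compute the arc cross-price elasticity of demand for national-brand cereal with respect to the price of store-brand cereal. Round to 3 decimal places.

0.860

ΔQ_A = 5107 − 3522 = 1585; ΔP_B = 87.96 − 57 = 30.96.
Midpoints: Q̄_A = 4314.5, P̄_B = 72.48.
ε = (ΔQ_A/Q̄_A)/(ΔP_B/P̄_B) = (1585/4314.5)/(30.96/72.48) ≈ 0.860.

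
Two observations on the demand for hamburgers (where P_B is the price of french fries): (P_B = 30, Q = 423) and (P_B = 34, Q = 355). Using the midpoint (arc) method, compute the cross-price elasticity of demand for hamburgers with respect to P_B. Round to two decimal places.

ΔQ_A = 355 − 423 = -68; ΔP_B = 34 − 30 = 4.
Midpoints: Q̄_A = 389.0, P̄_B = 32.00.
ε = (ΔQ_A/Q̄_A)/(ΔP_B/P̄_B) = (-68/389.0)/(4/32.00) ≈ -1.40.
ε < 0: hamburgers and french fries are complements.

-1.40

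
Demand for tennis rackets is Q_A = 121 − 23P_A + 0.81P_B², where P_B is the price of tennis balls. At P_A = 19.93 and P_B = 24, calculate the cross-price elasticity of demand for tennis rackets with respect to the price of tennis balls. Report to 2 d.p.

7.22

At P_A = 19.93 and P_B = 24: Q_A = 129.17.
∂Q_A/∂P_B = 1.62P_B = 1.62(24) = 38.8800.
ε = (∂Q_A/∂P_B)(P_B/Q_A) = 38.8800 × (24/129.17) ≈ 7.22.
ε > 0: substitutes.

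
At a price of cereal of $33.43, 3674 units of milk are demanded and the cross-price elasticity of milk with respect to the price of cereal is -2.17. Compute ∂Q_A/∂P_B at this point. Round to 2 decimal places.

-238.49

ε = (∂Q_A/∂P_B)·(P_B/Q_A) ⇒ ∂Q_A/∂P_B = ε·Q_A/P_B = -2.17 × 3674/33.43 ≈ -238.49.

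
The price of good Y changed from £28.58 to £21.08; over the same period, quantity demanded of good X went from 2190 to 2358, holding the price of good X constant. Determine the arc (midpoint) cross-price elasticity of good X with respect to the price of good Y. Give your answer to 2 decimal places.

ΔQ_X = 2358 − 2190 = 168; ΔP_Y = 21.08 − 28.58 = -7.5.
Midpoints: Q̄_X = 2274.0, P̄_Y = 24.83.
ε = (ΔQ_X/Q̄_X)/(ΔP_Y/P̄_Y) = (168/2274.0)/(-7.5/24.83) ≈ -0.24.
ε < 0: good X and good Y are complements.

-0.24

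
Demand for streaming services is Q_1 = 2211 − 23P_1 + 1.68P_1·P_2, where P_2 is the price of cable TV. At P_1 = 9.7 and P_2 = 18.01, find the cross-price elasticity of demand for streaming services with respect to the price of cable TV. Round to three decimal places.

0.129

At P_1 = 9.7 and P_2 = 18.01: Q_1 = 2281.391.
∂Q_1/∂P_2 = 1.68P_1 = 1.68(9.7) = 16.2960.
ε = (∂Q_1/∂P_2)(P_2/Q_1) = 16.2960 × (18.01/2281.391) ≈ 0.129.
ε > 0: substitutes.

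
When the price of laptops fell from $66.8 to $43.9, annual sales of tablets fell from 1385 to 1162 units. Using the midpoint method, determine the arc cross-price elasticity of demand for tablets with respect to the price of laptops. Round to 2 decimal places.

0.42

ΔQ_A = 1162 − 1385 = -223; ΔP_B = 43.9 − 66.8 = -22.9.
Midpoints: Q̄_A = 1273.5, P̄_B = 55.35.
ε = (ΔQ_A/Q̄_A)/(ΔP_B/P̄_B) = (-223/1273.5)/(-22.9/55.35) ≈ 0.42.
ε > 0: tablets and laptops are substitutes.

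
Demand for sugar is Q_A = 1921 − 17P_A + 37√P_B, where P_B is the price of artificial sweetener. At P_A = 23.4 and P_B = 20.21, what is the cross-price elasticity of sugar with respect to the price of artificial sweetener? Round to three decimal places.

At P_A = 23.4 and P_B = 20.21: Q_A = 1689.535.
∂Q_A/∂P_B = 37/(2√P_B) = 37/(2√20.21) = 4.1152.
ε = (∂Q_A/∂P_B)(P_B/Q_A) = 4.1152 × (20.21/1689.535) ≈ 0.049.

0.049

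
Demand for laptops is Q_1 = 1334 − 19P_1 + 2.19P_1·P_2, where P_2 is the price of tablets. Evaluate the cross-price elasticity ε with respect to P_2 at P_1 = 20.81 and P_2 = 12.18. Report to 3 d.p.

At P_1 = 20.81 and P_2 = 12.18: Q_1 = 1493.700.
∂Q_1/∂P_2 = 2.19P_1 = 2.19(20.81) = 45.5739.
ε = (∂Q_1/∂P_2)(P_2/Q_1) = 45.5739 × (12.18/1493.700) ≈ 0.372.
ε > 0: substitutes.

0.372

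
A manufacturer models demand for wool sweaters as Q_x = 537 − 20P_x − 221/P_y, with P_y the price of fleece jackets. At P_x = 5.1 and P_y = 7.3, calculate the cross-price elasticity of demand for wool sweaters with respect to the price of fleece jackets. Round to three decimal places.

At P_x = 5.1 and P_y = 7.3: Q_x = 404.726.
∂Q_x/∂P_y = 221/P_y² = 4.1471.
ε = (∂Q_x/∂P_y)(P_y/Q_x) = 4.1471 × (7.3/404.726) ≈ 0.075.
ε > 0: substitutes.

0.075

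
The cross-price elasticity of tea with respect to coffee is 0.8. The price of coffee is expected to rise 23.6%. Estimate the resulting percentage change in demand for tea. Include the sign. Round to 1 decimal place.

18.9%

%ΔQ ≈ ε × %ΔP of coffee = 0.8 × (23.6%) = 18.9%.
Demand for tea rises by about 18.9%.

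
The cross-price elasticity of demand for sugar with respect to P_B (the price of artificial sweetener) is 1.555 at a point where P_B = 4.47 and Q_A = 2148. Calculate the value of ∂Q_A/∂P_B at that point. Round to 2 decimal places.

747.23

ε = (∂Q_A/∂P_B)·(P_B/Q_A) ⇒ ∂Q_A/∂P_B = ε·Q_A/P_B = 1.555 × 2148/4.47 ≈ 747.23.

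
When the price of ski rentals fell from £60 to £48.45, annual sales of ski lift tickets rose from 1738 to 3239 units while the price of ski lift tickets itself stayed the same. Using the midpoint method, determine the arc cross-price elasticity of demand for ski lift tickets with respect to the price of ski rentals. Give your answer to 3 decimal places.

ΔQ_A = 3239 − 1738 = 1501; ΔP_B = 48.45 − 60 = -11.55.
Midpoints: Q̄_A = 2488.5, P̄_B = 54.23.
ε = (ΔQ_A/Q̄_A)/(ΔP_B/P̄_B) = (1501/2488.5)/(-11.55/54.23) ≈ -2.832.
ε < 0: ski lift tickets and ski rentals are complements.

-2.832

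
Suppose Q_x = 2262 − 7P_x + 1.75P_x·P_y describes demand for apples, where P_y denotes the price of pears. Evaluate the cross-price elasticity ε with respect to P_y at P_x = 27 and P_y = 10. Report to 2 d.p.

0.19

At P_x = 27 and P_y = 10: Q_x = 2545.5.
∂Q_x/∂P_y = 1.75P_x = 1.75(27) = 47.2500.
ε = (∂Q_x/∂P_y)(P_y/Q_x) = 47.2500 × (10/2545.5) ≈ 0.19.
ε > 0: substitutes.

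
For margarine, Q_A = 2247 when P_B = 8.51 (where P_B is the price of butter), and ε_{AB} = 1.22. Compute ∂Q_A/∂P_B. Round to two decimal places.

ε = (∂Q_A/∂P_B)·(P_B/Q_A) ⇒ ∂Q_A/∂P_B = ε·Q_A/P_B = 1.22 × 2247/8.51 ≈ 322.13.

322.13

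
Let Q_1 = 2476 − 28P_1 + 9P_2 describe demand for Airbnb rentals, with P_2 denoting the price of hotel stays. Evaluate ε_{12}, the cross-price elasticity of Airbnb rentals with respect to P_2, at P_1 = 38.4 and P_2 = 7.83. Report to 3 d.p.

At P_1 = 38.4 and P_2 = 7.83: Q_1 = 1471.27.
∂Q_1/∂P_2 = 9.
ε = (∂Q_1/∂P_2)(P_2/Q_1) = 9 × (7.83/1471.27) ≈ 0.048.

0.048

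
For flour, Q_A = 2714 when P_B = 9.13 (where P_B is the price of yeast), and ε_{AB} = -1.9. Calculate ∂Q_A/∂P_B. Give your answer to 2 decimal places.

-564.80

ε = (∂Q_A/∂P_B)·(P_B/Q_A) ⇒ ∂Q_A/∂P_B = ε·Q_A/P_B = -1.9 × 2714/9.13 ≈ -564.80.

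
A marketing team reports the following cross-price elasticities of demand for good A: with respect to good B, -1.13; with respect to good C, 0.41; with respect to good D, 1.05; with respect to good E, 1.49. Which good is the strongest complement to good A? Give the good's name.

Complements have ε < 0. The most negative value is -1.13 (good B).

good B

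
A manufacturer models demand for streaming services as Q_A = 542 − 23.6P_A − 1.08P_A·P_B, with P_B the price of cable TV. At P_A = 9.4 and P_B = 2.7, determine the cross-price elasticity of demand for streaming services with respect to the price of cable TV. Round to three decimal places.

At P_A = 9.4 and P_B = 2.7: Q_A = 292.750.
∂Q_A/∂P_B = -1.08P_A = -1.08(9.4) = -10.1520.
ε = (∂Q_A/∂P_B)(P_B/Q_A) = -10.1520 × (2.7/292.750) ≈ -0.094.
ε < 0: complements.

-0.094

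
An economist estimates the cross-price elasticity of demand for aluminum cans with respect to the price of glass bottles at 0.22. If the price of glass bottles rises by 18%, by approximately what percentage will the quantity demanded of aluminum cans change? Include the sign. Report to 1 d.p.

4.0%

%ΔQ ≈ ε × %ΔP of glass bottles = 0.22 × (18%) = 4.0%.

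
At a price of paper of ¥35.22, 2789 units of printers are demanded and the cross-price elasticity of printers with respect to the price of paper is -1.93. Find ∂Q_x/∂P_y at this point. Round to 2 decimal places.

ε = (∂Q_x/∂P_y)·(P_y/Q_x) ⇒ ∂Q_x/∂P_y = ε·Q_x/P_y = -1.93 × 2789/35.22 ≈ -152.83.

-152.83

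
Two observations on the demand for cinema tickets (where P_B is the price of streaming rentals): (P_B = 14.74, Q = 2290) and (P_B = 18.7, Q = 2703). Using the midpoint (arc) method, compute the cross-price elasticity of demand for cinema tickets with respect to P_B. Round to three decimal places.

0.698

ΔQ_A = 2703 − 2290 = 413; ΔP_B = 18.7 − 14.74 = 3.96.
Midpoints: Q̄_A = 2496.5, P̄_B = 16.72.
ε = (ΔQ_A/Q̄_A)/(ΔP_B/P̄_B) = (413/2496.5)/(3.96/16.72) ≈ 0.698.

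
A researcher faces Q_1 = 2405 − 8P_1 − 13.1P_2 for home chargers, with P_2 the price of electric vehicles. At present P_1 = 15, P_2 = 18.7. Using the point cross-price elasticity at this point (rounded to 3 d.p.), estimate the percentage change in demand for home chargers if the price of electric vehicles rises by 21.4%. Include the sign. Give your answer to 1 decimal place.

At P_1 = 15, P_2 = 18.7: Q_1 = 2040.03.
∂Q_1/∂P_2 = -13.1.
ε = (∂Q_1/∂P_2)(P_2/Q_1) = -13.1000 × 18.7/2040.03 ≈ -0.120.
%ΔQ_1 ≈ ε × %ΔP_2 = -0.120 × (21.4%) = -2.6%.

-2.6%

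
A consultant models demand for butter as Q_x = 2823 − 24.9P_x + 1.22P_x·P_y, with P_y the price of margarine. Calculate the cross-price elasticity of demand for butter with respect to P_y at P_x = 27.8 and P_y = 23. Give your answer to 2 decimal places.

At P_x = 27.8 and P_y = 23: Q_x = 2910.848.
∂Q_x/∂P_y = 1.22P_x = 1.22(27.8) = 33.9160.
ε = (∂Q_x/∂P_y)(P_y/Q_x) = 33.9160 × (23/2910.848) ≈ 0.27.
ε > 0: substitutes.

0.27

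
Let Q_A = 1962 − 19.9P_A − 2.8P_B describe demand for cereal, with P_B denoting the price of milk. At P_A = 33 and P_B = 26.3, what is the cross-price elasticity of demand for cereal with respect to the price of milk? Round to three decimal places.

-0.060

At P_A = 33 and P_B = 26.3: Q_A = 1231.66.
∂Q_A/∂P_B = -2.8.
ε = (∂Q_A/∂P_B)(P_B/Q_A) = -2.8 × (26.3/1231.66) ≈ -0.060.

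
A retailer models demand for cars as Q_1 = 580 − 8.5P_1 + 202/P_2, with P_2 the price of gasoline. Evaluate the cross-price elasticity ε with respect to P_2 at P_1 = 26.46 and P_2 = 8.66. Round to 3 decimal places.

-0.062

At P_1 = 26.46 and P_2 = 8.66: Q_1 = 378.416.
∂Q_1/∂P_2 = −202/P_2² = -2.6935.
ε = (∂Q_1/∂P_2)(P_2/Q_1) = -2.6935 × (8.66/378.416) ≈ -0.062.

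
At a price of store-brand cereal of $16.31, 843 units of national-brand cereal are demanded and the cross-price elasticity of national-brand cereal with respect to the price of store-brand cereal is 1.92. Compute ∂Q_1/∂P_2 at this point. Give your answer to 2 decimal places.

99.24

ε = (∂Q_1/∂P_2)·(P_2/Q_1) ⇒ ∂Q_1/∂P_2 = ε·Q_1/P_2 = 1.92 × 843/16.31 ≈ 99.24.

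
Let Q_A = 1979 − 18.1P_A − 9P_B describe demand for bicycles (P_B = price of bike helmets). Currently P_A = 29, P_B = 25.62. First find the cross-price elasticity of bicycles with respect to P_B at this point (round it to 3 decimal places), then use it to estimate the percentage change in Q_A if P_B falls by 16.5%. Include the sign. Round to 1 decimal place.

3.1%

At P_A = 29, P_B = 25.62: Q_A = 1223.52.
∂Q_A/∂P_B = -9.
ε = (∂Q_A/∂P_B)(P_B/Q_A) = -9.0000 × 25.62/1223.52 ≈ -0.188.
%ΔQ_A ≈ ε × %ΔP_B = -0.188 × (-16.5%) = 3.1%.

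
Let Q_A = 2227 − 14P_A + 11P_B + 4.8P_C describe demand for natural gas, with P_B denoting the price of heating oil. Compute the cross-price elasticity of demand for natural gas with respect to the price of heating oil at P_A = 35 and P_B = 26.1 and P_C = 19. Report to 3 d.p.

At P_A = 35 and P_B = 26.1 and P_C = 19: Q_A = 2115.3.
∂Q_A/∂P_B = 11.
ε = (∂Q_A/∂P_B)(P_B/Q_A) = 11 × (26.1/2115.3) ≈ 0.136.

0.136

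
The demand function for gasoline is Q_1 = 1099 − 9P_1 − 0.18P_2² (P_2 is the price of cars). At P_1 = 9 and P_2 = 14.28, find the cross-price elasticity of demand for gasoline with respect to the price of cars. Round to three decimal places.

-0.075

At P_1 = 9 and P_2 = 14.28: Q_1 = 981.295.
∂Q_1/∂P_2 = -0.36P_2 = -0.36(14.28) = -5.1408.
ε = (∂Q_1/∂P_2)(P_2/Q_1) = -5.1408 × (14.28/981.295) ≈ -0.075.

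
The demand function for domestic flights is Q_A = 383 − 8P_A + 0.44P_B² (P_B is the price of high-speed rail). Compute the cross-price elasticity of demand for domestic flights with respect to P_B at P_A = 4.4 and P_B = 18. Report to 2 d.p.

At P_A = 4.4 and P_B = 18: Q_A = 490.36.
∂Q_A/∂P_B = 0.88P_B = 0.88(18) = 15.8400.
ε = (∂Q_A/∂P_B)(P_B/Q_A) = 15.8400 × (18/490.36) ≈ 0.58.

0.58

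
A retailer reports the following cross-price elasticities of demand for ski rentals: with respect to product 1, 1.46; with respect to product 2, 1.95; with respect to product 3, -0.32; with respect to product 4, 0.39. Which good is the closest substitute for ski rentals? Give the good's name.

product 2

Substitutes have ε > 0. Among the positive values, 1.95 (product 2) is largest.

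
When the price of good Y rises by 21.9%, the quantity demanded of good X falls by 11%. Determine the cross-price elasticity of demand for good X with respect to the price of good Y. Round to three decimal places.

ε = (%ΔQ of good X) / (%ΔP of good Y) = (-11%) / (21.9%) ≈ -0.502.
Negative cross-price elasticity: complements.

-0.502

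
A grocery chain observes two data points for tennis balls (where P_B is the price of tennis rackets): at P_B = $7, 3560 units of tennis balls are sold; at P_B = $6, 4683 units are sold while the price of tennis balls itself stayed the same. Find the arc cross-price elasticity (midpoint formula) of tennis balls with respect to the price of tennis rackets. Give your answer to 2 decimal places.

ΔQ_A = 4683 − 3560 = 1123; ΔP_B = 6 − 7 = -1.
Midpoints: Q̄_A = 4121.5, P̄_B = 6.50.
ε = (ΔQ_A/Q̄_A)/(ΔP_B/P̄_B) = (1123/4121.5)/(-1/6.50) ≈ -1.77.

-1.77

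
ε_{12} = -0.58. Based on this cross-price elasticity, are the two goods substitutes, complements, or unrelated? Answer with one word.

ε = -0.58 < 0, so a higher price of good 2 lowers demand for good 1: complements.

complements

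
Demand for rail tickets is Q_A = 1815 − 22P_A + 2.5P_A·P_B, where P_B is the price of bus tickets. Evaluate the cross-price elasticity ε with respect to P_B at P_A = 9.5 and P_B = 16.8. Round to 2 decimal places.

0.20

At P_A = 9.5 and P_B = 16.8: Q_A = 2005.
∂Q_A/∂P_B = 2.5P_A = 2.5(9.5) = 23.7500.
ε = (∂Q_A/∂P_B)(P_B/Q_A) = 23.7500 × (16.8/2005) ≈ 0.20.
ε > 0: substitutes.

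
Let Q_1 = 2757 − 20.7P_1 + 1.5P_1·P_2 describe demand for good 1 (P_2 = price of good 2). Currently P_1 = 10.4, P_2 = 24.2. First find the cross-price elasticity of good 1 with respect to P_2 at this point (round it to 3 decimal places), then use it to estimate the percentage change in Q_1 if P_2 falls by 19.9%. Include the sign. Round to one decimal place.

-2.6%

At P_1 = 10.4, P_2 = 24.2: Q_1 = 2919.24.
∂Q_1/∂P_2 = 1.5P_1 = 15.6000.
ε = (∂Q_1/∂P_2)(P_2/Q_1) = 15.6000 × 24.2/2919.24 ≈ 0.129.
%ΔQ_1 ≈ ε × %ΔP_2 = 0.129 × (-19.9%) = -2.6%.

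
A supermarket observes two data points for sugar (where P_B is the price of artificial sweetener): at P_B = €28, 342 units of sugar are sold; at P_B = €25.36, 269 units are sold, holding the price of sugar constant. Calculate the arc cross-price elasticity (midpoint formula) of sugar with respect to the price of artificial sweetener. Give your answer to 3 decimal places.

2.415

ΔQ_A = 269 − 342 = -73; ΔP_B = 25.36 − 28 = -2.64.
Midpoints: Q̄_A = 305.5, P̄_B = 26.68.
ε = (ΔQ_A/Q̄_A)/(ΔP_B/P̄_B) = (-73/305.5)/(-2.64/26.68) ≈ 2.415.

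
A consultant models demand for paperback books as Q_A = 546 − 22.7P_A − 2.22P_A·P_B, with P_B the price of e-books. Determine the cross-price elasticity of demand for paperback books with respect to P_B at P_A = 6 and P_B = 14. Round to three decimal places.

At P_A = 6 and P_B = 14: Q_A = 223.32.
∂Q_A/∂P_B = -2.22P_A = -2.22(6) = -13.3200.
ε = (∂Q_A/∂P_B)(P_B/Q_A) = -13.3200 × (14/223.32) ≈ -0.835.

-0.835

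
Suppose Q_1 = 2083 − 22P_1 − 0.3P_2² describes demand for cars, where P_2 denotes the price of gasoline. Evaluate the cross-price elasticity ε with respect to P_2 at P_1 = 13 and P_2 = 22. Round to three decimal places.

-0.176

At P_1 = 13 and P_2 = 22: Q_1 = 1651.8.
∂Q_1/∂P_2 = -0.6P_2 = -0.6(22) = -13.2000.
ε = (∂Q_1/∂P_2)(P_2/Q_1) = -13.2000 × (22/1651.8) ≈ -0.176.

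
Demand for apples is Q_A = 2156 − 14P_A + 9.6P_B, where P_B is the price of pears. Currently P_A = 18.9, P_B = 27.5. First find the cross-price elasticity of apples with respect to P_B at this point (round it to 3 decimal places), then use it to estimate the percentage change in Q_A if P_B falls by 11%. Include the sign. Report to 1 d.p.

At P_A = 18.9, P_B = 27.5: Q_A = 2155.4.
∂Q_A/∂P_B = 9.6.
ε = (∂Q_A/∂P_B)(P_B/Q_A) = 9.6000 × 27.5/2155.4 ≈ 0.122.
%ΔQ_A ≈ ε × %ΔP_B = 0.122 × (-11%) = -1.3%.

-1.3%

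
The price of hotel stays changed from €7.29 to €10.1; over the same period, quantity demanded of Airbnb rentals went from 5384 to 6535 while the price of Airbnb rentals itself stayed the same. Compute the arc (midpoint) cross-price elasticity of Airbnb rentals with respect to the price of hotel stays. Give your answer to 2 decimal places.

0.60

ΔQ_A = 6535 − 5384 = 1151; ΔP_B = 10.1 − 7.29 = 2.81.
Midpoints: Q̄_A = 5959.5, P̄_B = 8.70.
ε = (ΔQ_A/Q̄_A)/(ΔP_B/P̄_B) = (1151/5959.5)/(2.81/8.70) ≈ 0.60.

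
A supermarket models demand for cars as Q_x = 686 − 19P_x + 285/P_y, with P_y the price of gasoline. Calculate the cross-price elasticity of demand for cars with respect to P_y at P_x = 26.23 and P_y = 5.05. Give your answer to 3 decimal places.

At P_x = 26.23 and P_y = 5.05: Q_x = 244.066.
∂Q_x/∂P_y = −285/P_y² = -11.1754.
ε = (∂Q_x/∂P_y)(P_y/Q_x) = -11.1754 × (5.05/244.066) ≈ -0.231.
ε < 0: complements.

-0.231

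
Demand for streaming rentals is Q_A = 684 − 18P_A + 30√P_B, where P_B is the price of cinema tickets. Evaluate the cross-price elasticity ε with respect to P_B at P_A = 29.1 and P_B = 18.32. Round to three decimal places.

At P_A = 29.1 and P_B = 18.32: Q_A = 288.606.
∂Q_A/∂P_B = 30/(2√P_B) = 30/(2√18.32) = 3.5045.
ε = (∂Q_A/∂P_B)(P_B/Q_A) = 3.5045 × (18.32/288.606) ≈ 0.222.

0.222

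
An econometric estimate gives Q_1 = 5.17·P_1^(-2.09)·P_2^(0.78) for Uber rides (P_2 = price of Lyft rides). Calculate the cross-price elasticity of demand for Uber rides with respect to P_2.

0.78

In a log-linear (constant-elasticity) demand function, the coefficient on the exponent of P_2 is the cross-price elasticity.
ε = 0.78. Positive, so Uber rides and Lyft rides are substitutes.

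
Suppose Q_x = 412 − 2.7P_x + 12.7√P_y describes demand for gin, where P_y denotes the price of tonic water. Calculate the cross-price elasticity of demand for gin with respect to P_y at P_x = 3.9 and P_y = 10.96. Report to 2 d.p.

At P_x = 3.9 and P_y = 10.96: Q_x = 443.514.
∂Q_x/∂P_y = 12.7/(2√P_y) = 12.7/(2√10.96) = 1.9181.
ε = (∂Q_x/∂P_y)(P_y/Q_x) = 1.9181 × (10.96/443.514) ≈ 0.05.
ε > 0: substitutes.

0.05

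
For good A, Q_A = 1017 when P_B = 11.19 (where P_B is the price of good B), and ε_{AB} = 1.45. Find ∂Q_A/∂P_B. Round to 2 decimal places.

ε = (∂Q_A/∂P_B)·(P_B/Q_A) ⇒ ∂Q_A/∂P_B = ε·Q_A/P_B = 1.45 × 1017/11.19 ≈ 131.78.

131.78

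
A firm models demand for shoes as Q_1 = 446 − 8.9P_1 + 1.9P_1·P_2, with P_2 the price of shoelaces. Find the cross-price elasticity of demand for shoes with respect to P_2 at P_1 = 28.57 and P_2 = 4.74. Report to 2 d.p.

At P_1 = 28.57 and P_2 = 4.74: Q_1 = 449.028.
∂Q_1/∂P_2 = 1.9P_1 = 1.9(28.57) = 54.2830.
ε = (∂Q_1/∂P_2)(P_2/Q_1) = 54.2830 × (4.74/449.028) ≈ 0.57.

0.57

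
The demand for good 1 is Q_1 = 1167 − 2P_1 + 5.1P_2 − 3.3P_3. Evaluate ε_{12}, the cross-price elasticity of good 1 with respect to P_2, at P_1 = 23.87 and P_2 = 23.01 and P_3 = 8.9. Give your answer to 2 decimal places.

At P_1 = 23.87 and P_2 = 23.01 and P_3 = 8.9: Q_1 = 1207.241.
∂Q_1/∂P_2 = 5.1.
ε = (∂Q_1/∂P_2)(P_2/Q_1) = 5.1 × (23.01/1207.241) ≈ 0.10.

0.10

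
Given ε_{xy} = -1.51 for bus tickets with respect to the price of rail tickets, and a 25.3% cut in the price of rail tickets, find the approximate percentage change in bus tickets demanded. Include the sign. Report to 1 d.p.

38.2%

%ΔQ ≈ ε × %ΔP of rail tickets = -1.51 × (-25.3%) = 38.2%.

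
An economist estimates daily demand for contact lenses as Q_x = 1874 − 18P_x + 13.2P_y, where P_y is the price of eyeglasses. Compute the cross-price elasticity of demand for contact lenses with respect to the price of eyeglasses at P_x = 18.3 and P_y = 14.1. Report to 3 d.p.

At P_x = 18.3 and P_y = 14.1: Q_x = 1730.72.
∂Q_x/∂P_y = 13.2.
ε = (∂Q_x/∂P_y)(P_y/Q_x) = 13.2 × (14.1/1730.72) ≈ 0.108.

0.108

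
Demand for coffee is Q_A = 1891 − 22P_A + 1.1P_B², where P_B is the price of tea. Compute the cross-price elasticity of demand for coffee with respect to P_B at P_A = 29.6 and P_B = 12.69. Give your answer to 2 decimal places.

0.25

At P_A = 29.6 and P_B = 12.69: Q_A = 1416.940.
∂Q_A/∂P_B = 2.2P_B = 2.2(12.69) = 27.9180.
ε = (∂Q_A/∂P_B)(P_B/Q_A) = 27.9180 × (12.69/1416.940) ≈ 0.25.
ε > 0: substitutes.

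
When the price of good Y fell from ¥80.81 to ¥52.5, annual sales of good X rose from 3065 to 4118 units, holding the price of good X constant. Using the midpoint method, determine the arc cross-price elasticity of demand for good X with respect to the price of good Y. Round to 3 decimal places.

-0.690

ΔQ_X = 4118 − 3065 = 1053; ΔP_Y = 52.5 − 80.81 = -28.31.
Midpoints: Q̄_X = 3591.5, P̄_Y = 66.66.
ε = (ΔQ_X/Q̄_X)/(ΔP_Y/P̄_Y) = (1053/3591.5)/(-28.31/66.66) ≈ -0.690.
ε < 0: good X and good Y are complements.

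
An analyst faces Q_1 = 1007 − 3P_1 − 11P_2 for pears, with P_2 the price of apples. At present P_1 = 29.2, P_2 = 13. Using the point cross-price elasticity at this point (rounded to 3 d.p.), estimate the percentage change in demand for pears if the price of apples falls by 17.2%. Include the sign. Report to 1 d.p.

3.2%

At P_1 = 29.2, P_2 = 13: Q_1 = 776.4.
∂Q_1/∂P_2 = -11.
ε = (∂Q_1/∂P_2)(P_2/Q_1) = -11.0000 × 13/776.4 ≈ -0.184.
%ΔQ_1 ≈ ε × %ΔP_2 = -0.184 × (-17.2%) = 3.2%.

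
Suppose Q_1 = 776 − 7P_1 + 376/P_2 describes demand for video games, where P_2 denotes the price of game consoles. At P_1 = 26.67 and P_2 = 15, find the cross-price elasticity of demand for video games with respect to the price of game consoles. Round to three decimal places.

-0.041

At P_1 = 26.67 and P_2 = 15: Q_1 = 614.377.
∂Q_1/∂P_2 = −376/P_2² = -1.6711.
ε = (∂Q_1/∂P_2)(P_2/Q_1) = -1.6711 × (15/614.377) ≈ -0.041.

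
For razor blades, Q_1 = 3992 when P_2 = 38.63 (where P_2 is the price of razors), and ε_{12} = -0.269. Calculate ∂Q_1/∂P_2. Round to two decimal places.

ε = (∂Q_1/∂P_2)·(P_2/Q_1) ⇒ ∂Q_1/∂P_2 = ε·Q_1/P_2 = -0.269 × 3992/38.63 ≈ -27.80.

-27.80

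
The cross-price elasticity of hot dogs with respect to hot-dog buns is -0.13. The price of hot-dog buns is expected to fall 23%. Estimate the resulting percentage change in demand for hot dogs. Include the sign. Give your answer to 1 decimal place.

%ΔQ ≈ ε × %ΔP of hot-dog buns = -0.13 × (-23%) = 3.0%.

3.0%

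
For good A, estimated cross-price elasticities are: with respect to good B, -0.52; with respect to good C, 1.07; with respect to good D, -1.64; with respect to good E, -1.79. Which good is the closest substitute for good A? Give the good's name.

Substitutes have ε > 0. Among the positive values, 1.07 (good C) is largest.

good C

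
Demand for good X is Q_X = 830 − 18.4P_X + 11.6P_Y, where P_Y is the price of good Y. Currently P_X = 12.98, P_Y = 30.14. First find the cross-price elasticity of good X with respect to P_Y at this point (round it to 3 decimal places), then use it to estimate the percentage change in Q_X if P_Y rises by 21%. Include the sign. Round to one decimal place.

7.8%

At P_X = 12.98, P_Y = 30.14: Q_X = 940.792.
∂Q_X/∂P_Y = 11.6.
ε = (∂Q_X/∂P_Y)(P_Y/Q_X) = 11.6000 × 30.14/940.792 ≈ 0.372.
%ΔQ_X ≈ ε × %ΔP_Y = 0.372 × (21%) = 7.8%.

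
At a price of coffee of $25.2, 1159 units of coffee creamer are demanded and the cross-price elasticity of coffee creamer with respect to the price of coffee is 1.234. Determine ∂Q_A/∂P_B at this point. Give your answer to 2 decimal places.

ε = (∂Q_A/∂P_B)·(P_B/Q_A) ⇒ ∂Q_A/∂P_B = ε·Q_A/P_B = 1.234 × 1159/25.2 ≈ 56.75.

56.75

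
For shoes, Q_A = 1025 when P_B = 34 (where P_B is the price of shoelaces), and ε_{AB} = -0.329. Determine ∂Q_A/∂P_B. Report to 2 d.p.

-9.92

ε = (∂Q_A/∂P_B)·(P_B/Q_A) ⇒ ∂Q_A/∂P_B = ε·Q_A/P_B = -0.329 × 1025/34 ≈ -9.92.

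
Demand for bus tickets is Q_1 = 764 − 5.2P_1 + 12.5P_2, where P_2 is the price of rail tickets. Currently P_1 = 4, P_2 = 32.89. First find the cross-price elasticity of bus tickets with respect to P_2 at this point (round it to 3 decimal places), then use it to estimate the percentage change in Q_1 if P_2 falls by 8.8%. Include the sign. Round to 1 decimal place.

-3.1%

At P_1 = 4, P_2 = 32.89: Q_1 = 1154.325.
∂Q_1/∂P_2 = 12.5.
ε = (∂Q_1/∂P_2)(P_2/Q_1) = 12.5000 × 32.89/1154.325 ≈ 0.356.
%ΔQ_1 ≈ ε × %ΔP_2 = 0.356 × (-8.8%) = -3.1%.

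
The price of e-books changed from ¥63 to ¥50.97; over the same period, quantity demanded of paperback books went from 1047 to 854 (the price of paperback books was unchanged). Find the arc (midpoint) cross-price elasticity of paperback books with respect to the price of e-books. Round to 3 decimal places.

0.962

ΔQ_A = 854 − 1047 = -193; ΔP_B = 50.97 − 63 = -12.03.
Midpoints: Q̄_A = 950.5, P̄_B = 56.98.
ε = (ΔQ_A/Q̄_A)/(ΔP_B/P̄_B) = (-193/950.5)/(-12.03/56.98) ≈ 0.962.
ε > 0: paperback books and e-books are substitutes.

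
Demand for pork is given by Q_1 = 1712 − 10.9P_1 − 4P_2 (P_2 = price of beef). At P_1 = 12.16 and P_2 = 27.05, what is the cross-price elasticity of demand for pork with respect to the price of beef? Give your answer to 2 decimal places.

-0.07

At P_1 = 12.16 and P_2 = 27.05: Q_1 = 1471.256.
∂Q_1/∂P_2 = -4.
ε = (∂Q_1/∂P_2)(P_2/Q_1) = -4 × (27.05/1471.256) ≈ -0.07.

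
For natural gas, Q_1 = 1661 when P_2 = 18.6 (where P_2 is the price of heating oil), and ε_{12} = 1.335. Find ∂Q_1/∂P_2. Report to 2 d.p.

119.22

ε = (∂Q_1/∂P_2)·(P_2/Q_1) ⇒ ∂Q_1/∂P_2 = ε·Q_1/P_2 = 1.335 × 1661/18.6 ≈ 119.22.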